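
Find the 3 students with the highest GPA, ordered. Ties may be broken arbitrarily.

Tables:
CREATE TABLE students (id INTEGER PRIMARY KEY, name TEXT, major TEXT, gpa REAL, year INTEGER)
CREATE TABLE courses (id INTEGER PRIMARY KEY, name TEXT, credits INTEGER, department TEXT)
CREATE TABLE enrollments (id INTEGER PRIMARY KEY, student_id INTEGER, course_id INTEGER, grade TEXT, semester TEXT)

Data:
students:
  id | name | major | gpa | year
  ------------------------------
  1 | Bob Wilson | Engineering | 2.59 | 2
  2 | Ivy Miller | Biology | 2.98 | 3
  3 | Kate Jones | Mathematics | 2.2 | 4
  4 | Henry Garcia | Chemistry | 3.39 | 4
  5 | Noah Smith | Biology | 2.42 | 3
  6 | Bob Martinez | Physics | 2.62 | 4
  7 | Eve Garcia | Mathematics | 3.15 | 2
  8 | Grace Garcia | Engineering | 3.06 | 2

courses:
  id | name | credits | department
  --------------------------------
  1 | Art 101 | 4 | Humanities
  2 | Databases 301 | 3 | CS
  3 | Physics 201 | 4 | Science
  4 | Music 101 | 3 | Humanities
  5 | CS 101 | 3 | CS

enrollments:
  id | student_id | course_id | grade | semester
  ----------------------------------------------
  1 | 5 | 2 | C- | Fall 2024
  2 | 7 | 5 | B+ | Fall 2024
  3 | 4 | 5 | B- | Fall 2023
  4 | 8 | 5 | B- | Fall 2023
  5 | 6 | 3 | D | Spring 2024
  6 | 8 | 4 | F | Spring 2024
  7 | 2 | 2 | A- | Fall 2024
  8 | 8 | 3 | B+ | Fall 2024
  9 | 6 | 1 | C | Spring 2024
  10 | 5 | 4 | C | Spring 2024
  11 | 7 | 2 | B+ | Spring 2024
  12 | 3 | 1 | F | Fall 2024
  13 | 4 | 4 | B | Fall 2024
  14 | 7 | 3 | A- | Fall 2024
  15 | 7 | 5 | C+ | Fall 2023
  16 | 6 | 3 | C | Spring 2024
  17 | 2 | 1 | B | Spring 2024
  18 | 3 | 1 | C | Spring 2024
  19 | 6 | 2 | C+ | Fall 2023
SELECT name, gpa FROM students ORDER BY gpa DESC LIMIT 3

Execution result:
name | gpa
Henry Garcia | 3.39
Eve Garcia | 3.15
Grace Garcia | 3.06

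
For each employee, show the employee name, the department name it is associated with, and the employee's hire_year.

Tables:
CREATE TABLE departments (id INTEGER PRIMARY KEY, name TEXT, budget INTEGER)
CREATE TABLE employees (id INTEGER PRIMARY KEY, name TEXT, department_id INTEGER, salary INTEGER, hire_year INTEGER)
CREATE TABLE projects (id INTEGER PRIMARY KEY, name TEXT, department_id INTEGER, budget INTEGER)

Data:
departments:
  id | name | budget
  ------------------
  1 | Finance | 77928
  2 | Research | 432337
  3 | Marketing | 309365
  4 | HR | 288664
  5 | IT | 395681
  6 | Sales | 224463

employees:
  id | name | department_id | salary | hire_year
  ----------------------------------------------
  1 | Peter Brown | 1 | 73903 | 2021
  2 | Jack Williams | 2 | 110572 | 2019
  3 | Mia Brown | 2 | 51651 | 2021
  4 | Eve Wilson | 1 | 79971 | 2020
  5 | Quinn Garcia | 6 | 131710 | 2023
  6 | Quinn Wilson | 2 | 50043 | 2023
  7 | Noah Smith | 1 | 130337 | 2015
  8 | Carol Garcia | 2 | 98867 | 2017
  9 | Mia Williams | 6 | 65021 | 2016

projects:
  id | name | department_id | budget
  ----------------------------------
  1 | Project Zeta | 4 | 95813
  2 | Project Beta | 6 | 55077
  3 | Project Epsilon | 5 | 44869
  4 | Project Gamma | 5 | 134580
SELECT c.name, p.name AS department, c.hire_year FROM employees c JOIN departments p ON c.department_id = p.id

Execution result:
name | department | hire_year
Peter Brown | Finance | 2021
Jack Williams | Research | 2019
Mia Brown | Research | 2021
Eve Wilson | Finance | 2020
Quinn Garcia | Sales | 2023
Quinn Wilson | Research | 2023
Noah Smith | Finance | 2015
Carol Garcia | Research | 2017
Mia Williams | Sales | 2016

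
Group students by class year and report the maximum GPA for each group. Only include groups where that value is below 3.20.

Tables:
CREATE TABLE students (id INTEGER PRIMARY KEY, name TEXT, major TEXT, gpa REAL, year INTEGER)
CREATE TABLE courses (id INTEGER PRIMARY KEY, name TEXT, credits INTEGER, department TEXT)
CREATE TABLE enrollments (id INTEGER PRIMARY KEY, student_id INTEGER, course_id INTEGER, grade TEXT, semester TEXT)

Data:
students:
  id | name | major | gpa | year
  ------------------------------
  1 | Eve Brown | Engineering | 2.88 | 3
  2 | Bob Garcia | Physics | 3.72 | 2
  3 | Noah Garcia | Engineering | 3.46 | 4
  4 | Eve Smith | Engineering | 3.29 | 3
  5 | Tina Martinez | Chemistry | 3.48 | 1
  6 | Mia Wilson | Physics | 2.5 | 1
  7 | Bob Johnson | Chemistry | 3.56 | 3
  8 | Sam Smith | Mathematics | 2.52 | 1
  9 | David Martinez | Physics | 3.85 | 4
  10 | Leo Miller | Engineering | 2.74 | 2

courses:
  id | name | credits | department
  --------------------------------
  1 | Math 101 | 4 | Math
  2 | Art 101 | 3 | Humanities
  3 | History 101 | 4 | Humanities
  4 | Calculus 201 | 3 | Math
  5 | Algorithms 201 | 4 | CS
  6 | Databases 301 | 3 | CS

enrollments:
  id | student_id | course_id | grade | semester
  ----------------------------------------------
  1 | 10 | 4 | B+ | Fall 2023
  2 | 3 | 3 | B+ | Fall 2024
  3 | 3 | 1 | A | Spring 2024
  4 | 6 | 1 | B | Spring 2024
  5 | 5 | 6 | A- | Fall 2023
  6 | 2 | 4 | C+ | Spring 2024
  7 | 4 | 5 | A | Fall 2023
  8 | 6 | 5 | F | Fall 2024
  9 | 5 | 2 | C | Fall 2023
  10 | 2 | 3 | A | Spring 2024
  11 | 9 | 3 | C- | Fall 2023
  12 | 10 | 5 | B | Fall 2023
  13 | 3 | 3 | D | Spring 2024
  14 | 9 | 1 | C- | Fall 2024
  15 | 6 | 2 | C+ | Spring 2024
SELECT year, MAX(gpa) AS max_gpa FROM students GROUP BY year HAVING MAX(gpa) < 3.2

Execution result:
(no rows)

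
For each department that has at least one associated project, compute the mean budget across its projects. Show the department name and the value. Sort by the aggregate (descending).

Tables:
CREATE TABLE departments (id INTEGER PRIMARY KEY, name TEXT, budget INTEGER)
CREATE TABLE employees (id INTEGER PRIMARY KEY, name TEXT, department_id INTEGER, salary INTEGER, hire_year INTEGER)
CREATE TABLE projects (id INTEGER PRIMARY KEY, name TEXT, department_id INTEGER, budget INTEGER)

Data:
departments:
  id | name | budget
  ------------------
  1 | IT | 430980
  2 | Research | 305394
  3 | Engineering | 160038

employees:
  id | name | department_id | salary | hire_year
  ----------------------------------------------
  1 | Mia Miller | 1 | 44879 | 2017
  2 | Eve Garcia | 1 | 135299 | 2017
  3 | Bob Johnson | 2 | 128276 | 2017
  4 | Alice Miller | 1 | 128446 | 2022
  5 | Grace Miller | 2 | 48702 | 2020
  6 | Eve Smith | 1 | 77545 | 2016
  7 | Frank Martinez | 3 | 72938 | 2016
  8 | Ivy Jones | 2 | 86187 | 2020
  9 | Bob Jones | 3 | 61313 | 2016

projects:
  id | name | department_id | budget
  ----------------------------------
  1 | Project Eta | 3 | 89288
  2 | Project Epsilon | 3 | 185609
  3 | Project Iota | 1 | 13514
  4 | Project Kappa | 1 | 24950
SELECT p.name, AVG(c.budget) AS avg_budget FROM projects c JOIN departments p ON c.department_id = p.id GROUP BY p.id, p.name ORDER BY avg_budget DESC

Execution result:
name | avg_budget
Engineering | 137448.50
IT | 19232.00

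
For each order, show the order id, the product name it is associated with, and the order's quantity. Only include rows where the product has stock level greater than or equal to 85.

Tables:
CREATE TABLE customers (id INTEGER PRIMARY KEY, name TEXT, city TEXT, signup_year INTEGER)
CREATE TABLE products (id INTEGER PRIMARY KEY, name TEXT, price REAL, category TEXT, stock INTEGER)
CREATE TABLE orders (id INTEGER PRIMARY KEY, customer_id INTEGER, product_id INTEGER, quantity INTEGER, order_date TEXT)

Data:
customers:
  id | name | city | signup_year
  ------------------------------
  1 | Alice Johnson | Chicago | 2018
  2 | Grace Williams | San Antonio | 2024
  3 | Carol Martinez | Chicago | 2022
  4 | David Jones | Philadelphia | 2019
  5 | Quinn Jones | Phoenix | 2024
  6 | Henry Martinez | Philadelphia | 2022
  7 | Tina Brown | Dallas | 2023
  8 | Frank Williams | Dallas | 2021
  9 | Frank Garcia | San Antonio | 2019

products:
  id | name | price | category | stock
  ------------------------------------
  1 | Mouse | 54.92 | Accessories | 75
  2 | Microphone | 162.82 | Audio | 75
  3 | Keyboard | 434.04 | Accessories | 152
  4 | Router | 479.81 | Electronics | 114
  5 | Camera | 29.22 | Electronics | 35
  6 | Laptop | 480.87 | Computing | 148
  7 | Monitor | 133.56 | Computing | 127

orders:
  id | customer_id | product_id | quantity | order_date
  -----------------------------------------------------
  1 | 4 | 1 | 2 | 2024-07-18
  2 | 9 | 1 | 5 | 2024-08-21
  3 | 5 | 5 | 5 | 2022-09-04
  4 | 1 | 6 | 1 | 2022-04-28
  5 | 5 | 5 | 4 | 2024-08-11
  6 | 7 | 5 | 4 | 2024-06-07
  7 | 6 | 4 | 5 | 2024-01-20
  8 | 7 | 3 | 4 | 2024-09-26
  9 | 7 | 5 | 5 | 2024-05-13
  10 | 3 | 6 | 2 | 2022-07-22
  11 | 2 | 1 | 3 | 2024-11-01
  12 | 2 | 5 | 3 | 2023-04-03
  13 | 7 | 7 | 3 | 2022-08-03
SELECT c.id, p.name AS product, c.quantity FROM orders c JOIN products p ON c.product_id = p.id WHERE p.stock >= 85

Execution result:
id | product | quantity
4 | Laptop | 1
7 | Router | 5
8 | Keyboard | 4
10 | Laptop | 2
13 | Monitor | 3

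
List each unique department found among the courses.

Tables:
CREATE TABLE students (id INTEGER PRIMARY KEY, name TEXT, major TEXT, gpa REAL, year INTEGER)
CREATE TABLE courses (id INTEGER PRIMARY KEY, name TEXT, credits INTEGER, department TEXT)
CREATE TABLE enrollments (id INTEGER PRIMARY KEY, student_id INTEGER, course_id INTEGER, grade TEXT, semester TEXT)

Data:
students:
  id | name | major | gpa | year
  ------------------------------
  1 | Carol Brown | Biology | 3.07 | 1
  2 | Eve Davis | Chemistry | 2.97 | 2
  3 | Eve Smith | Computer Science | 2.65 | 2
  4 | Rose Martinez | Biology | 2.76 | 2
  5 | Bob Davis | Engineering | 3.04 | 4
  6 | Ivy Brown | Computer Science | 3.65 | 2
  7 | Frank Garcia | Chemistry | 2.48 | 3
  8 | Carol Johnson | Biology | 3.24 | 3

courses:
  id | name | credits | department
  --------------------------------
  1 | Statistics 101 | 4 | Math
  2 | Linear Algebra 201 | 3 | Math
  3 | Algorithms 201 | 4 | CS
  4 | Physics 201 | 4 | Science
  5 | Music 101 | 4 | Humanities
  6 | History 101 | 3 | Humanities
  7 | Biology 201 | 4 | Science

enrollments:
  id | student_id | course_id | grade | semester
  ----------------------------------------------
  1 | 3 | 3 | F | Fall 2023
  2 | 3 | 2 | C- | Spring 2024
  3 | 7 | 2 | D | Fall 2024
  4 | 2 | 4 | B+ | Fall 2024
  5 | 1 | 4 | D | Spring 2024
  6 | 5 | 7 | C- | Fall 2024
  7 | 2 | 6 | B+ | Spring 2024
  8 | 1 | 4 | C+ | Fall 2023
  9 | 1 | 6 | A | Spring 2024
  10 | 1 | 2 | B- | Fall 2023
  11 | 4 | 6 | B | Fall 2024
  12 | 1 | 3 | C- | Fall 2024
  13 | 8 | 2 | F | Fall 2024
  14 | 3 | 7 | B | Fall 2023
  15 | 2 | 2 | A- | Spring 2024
SELECT DISTINCT department FROM courses

Execution result:
department
Math
CS
Science
Humanities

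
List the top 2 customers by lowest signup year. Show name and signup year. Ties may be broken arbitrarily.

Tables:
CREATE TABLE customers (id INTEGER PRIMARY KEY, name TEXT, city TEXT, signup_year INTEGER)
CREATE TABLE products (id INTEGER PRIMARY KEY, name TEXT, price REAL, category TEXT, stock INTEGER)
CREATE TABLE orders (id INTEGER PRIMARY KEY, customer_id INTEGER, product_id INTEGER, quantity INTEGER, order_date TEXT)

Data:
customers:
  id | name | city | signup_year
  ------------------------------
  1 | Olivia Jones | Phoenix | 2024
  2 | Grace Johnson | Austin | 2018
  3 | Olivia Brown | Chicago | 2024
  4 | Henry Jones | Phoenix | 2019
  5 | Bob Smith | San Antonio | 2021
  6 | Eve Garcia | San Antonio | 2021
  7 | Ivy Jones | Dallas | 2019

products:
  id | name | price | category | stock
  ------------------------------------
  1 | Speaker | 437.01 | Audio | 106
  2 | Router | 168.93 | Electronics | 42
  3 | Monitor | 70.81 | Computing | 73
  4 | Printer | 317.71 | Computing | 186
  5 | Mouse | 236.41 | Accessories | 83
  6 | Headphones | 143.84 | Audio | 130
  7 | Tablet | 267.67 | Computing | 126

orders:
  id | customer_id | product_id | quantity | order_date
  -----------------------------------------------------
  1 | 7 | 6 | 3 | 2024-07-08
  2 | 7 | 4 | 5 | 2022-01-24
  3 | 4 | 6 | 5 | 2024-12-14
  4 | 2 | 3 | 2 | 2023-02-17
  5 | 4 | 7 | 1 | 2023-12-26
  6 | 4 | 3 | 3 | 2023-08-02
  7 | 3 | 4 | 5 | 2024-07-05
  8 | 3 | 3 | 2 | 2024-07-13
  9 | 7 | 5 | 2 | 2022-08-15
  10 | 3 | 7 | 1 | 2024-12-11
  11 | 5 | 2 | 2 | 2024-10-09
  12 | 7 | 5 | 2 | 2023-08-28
SELECT name, signup_year FROM customers ORDER BY signup_year ASC LIMIT 2

Execution result:
name | signup_year
Grace Johnson | 2018
Henry Jones | 2019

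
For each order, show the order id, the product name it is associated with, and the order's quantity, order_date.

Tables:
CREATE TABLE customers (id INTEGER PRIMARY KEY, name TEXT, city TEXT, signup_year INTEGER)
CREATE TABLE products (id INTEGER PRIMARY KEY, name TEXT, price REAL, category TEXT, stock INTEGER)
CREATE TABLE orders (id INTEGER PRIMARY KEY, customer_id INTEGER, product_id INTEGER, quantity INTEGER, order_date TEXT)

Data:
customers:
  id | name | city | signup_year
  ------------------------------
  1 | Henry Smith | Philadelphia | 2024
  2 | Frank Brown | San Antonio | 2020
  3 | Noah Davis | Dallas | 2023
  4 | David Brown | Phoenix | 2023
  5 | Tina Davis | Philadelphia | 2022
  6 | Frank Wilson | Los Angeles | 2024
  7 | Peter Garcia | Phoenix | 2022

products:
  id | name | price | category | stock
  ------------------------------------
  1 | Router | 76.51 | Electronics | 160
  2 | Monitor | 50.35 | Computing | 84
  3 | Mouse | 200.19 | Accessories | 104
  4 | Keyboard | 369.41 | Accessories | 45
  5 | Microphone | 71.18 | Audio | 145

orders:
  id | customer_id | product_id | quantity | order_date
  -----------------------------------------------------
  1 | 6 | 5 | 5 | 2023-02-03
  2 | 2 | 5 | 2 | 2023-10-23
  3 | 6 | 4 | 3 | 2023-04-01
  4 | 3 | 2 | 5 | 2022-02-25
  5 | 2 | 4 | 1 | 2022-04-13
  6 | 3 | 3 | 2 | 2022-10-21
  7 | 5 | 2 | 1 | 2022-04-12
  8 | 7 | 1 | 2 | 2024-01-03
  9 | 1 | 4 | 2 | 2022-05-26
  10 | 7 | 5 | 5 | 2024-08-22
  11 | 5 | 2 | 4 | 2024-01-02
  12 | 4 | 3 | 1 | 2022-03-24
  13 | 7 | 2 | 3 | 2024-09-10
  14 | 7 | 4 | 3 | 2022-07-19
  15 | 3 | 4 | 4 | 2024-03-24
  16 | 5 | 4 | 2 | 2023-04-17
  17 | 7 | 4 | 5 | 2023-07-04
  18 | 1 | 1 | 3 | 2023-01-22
SELECT c.id, p.name AS product, c.quantity, c.order_date FROM orders c JOIN products p ON c.product_id = p.id

Execution result:
id | product | quantity | order_date
1 | Microphone | 5 | 2023-02-03
2 | Microphone | 2 | 2023-10-23
3 | Keyboard | 3 | 2023-04-01
4 | Monitor | 5 | 2022-02-25
5 | Keyboard | 1 | 2022-04-13
6 | Mouse | 2 | 2022-10-21
7 | Monitor | 1 | 2022-04-12
8 | Router | 2 | 2024-01-03
9 | Keyboard | 2 | 2022-05-26
10 | Microphone | 5 | 2024-08-22
11 | Monitor | 4 | 2024-01-02
12 | Mouse | 1 | 2022-03-24
13 | Monitor | 3 | 2024-09-10
14 | Keyboard | 3 | 2022-07-19
15 | Keyboard | 4 | 2024-03-24
16 | Keyboard | 2 | 2023-04-17
17 | Keyboard | 5 | 2023-07-04
18 | Router | 3 | 2023-01-22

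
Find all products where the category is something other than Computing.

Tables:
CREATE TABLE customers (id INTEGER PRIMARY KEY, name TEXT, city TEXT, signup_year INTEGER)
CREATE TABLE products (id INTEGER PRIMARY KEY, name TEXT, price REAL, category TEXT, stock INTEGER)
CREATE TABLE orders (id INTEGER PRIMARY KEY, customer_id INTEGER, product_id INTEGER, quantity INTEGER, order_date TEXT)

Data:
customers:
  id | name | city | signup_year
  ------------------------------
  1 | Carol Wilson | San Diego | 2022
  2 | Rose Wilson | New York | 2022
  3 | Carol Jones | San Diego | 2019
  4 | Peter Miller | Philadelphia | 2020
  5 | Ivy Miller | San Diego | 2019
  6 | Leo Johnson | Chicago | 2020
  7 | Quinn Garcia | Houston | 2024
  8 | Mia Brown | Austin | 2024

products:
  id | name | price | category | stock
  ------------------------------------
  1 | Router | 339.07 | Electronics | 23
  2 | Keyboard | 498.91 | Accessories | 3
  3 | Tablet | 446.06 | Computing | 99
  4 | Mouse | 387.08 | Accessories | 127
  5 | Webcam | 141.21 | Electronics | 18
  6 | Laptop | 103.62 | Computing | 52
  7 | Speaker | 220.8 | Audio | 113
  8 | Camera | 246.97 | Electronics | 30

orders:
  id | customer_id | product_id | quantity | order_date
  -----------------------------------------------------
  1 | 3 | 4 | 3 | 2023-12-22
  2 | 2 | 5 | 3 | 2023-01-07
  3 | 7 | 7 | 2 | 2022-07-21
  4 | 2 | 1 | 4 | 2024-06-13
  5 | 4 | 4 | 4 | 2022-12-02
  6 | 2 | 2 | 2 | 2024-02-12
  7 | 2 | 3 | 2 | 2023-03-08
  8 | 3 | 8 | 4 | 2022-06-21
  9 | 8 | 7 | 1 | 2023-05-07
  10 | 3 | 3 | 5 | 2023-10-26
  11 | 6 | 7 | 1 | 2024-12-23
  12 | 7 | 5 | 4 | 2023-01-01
SELECT name, category FROM products WHERE category <> 'Computing'

Execution result:
name | category
Router | Electronics
Keyboard | Accessories
Mouse | Accessories
Webcam | Electronics
Speaker | Audio
Camera | Electronics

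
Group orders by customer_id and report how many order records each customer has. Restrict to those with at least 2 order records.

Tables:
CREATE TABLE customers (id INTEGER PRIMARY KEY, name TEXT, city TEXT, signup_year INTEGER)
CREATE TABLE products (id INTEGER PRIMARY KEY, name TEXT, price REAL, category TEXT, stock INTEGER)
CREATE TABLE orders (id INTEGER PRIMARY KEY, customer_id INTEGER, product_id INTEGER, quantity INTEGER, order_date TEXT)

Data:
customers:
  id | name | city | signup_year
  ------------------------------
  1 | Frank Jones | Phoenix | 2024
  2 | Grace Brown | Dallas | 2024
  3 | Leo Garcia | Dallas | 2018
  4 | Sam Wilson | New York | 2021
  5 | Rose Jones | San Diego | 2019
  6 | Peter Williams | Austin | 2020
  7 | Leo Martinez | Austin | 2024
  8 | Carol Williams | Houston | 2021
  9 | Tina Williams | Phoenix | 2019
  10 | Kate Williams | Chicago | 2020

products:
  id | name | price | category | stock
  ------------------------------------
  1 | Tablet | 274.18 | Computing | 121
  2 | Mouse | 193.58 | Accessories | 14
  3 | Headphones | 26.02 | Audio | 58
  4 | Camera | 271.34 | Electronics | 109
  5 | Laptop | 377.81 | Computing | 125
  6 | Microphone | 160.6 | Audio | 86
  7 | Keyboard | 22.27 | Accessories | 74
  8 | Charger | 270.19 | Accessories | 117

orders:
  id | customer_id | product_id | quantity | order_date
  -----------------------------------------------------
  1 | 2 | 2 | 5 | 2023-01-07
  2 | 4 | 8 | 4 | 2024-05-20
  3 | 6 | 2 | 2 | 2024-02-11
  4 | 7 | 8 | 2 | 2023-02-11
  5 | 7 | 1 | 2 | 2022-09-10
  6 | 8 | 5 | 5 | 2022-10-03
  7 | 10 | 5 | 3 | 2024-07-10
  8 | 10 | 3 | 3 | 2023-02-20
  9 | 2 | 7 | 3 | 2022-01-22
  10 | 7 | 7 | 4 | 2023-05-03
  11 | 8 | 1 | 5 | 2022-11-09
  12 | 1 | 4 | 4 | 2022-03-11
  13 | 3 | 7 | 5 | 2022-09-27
SELECT customer_id, COUNT(*) AS order_count FROM orders GROUP BY customer_id HAVING COUNT(*) >= 2

Execution result:
customer_id | order_count
2 | 2
7 | 3
8 | 2
10 | 2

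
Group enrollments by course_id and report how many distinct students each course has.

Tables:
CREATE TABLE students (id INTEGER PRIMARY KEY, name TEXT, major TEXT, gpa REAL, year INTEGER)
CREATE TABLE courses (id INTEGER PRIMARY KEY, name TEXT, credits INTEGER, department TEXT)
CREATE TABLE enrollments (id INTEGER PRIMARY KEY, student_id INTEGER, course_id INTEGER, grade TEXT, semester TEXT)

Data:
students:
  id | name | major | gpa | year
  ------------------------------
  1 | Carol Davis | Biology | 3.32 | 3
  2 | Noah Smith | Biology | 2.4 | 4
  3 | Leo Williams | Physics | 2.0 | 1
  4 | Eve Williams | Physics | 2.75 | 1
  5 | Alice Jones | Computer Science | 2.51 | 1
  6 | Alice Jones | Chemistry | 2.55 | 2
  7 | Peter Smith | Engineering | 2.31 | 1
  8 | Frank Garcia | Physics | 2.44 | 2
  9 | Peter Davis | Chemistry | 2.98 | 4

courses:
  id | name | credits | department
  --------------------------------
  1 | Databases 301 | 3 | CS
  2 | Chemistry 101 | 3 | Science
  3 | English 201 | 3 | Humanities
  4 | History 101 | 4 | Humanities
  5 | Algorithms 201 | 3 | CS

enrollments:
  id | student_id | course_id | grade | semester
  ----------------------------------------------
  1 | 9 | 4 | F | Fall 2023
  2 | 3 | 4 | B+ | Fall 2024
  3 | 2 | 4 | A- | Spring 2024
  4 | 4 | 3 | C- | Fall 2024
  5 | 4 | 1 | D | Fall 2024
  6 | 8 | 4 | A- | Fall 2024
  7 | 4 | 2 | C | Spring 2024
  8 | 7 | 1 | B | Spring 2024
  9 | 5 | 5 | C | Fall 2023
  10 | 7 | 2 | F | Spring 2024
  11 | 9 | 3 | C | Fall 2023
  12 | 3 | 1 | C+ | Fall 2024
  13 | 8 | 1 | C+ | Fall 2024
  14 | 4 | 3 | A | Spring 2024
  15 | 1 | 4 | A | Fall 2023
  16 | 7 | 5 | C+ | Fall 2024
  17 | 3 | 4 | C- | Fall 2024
SELECT course_id, COUNT(DISTINCT student_id) AS distinct_student_count FROM enrollments GROUP BY course_id

Execution result:
course_id | distinct_student_count
1 | 4
2 | 2
3 | 2
4 | 5
5 | 2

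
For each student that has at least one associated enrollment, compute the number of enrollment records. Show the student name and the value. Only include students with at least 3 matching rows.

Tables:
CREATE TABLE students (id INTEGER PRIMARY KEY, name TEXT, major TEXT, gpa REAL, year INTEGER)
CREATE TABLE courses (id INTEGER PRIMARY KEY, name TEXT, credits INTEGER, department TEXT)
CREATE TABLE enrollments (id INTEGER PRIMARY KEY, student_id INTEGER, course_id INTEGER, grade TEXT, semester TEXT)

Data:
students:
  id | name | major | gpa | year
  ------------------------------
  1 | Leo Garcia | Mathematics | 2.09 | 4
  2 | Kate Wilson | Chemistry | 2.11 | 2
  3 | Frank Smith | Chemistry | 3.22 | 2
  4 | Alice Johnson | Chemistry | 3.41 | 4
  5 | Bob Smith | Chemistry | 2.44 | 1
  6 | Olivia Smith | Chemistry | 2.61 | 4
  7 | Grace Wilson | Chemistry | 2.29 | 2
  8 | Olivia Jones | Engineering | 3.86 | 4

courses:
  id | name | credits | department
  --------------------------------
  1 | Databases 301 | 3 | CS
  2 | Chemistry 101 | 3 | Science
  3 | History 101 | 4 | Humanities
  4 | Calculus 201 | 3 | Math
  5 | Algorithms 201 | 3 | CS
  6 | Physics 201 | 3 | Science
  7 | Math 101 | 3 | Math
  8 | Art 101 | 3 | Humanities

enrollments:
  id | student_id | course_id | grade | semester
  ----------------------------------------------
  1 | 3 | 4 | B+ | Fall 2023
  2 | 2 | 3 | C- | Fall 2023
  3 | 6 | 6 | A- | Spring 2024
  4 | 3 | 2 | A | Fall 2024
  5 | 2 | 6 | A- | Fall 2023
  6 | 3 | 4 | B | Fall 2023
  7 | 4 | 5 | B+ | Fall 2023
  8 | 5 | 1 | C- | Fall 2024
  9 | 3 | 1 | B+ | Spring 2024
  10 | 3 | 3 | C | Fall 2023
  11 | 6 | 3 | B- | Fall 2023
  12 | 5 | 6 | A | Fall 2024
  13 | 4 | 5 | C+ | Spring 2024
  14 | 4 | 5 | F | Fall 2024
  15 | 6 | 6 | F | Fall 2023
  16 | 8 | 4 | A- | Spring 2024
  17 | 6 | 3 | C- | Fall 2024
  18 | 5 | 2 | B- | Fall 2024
SELECT p.name, COUNT(*) AS n FROM enrollments c JOIN students p ON c.student_id = p.id GROUP BY p.id, p.name HAVING COUNT(*) >= 3

Execution result:
name | n
Frank Smith | 5
Alice Johnson | 3
Bob Smith | 3
Olivia Smith | 4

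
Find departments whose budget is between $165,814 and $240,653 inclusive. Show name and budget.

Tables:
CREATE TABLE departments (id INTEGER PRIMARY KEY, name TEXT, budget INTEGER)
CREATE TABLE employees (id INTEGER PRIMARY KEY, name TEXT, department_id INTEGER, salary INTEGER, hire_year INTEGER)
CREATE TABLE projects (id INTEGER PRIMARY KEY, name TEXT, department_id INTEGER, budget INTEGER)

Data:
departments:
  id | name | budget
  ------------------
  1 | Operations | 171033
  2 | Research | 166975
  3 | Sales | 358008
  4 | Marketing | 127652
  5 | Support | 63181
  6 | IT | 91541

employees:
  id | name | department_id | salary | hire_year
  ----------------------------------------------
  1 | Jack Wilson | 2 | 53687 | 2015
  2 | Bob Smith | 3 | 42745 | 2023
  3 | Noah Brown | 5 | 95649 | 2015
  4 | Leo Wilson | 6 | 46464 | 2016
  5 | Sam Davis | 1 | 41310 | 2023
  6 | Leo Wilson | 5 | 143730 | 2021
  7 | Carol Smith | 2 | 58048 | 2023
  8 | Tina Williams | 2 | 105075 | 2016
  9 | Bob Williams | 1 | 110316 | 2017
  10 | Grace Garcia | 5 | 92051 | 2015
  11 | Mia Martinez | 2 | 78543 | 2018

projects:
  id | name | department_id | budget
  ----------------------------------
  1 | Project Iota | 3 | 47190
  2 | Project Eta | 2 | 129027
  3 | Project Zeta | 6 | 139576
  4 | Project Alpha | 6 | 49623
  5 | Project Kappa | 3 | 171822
SELECT name, budget FROM departments WHERE budget BETWEEN 165814 AND 240653

Execution result:
name | budget
Operations | 171033
Research | 166975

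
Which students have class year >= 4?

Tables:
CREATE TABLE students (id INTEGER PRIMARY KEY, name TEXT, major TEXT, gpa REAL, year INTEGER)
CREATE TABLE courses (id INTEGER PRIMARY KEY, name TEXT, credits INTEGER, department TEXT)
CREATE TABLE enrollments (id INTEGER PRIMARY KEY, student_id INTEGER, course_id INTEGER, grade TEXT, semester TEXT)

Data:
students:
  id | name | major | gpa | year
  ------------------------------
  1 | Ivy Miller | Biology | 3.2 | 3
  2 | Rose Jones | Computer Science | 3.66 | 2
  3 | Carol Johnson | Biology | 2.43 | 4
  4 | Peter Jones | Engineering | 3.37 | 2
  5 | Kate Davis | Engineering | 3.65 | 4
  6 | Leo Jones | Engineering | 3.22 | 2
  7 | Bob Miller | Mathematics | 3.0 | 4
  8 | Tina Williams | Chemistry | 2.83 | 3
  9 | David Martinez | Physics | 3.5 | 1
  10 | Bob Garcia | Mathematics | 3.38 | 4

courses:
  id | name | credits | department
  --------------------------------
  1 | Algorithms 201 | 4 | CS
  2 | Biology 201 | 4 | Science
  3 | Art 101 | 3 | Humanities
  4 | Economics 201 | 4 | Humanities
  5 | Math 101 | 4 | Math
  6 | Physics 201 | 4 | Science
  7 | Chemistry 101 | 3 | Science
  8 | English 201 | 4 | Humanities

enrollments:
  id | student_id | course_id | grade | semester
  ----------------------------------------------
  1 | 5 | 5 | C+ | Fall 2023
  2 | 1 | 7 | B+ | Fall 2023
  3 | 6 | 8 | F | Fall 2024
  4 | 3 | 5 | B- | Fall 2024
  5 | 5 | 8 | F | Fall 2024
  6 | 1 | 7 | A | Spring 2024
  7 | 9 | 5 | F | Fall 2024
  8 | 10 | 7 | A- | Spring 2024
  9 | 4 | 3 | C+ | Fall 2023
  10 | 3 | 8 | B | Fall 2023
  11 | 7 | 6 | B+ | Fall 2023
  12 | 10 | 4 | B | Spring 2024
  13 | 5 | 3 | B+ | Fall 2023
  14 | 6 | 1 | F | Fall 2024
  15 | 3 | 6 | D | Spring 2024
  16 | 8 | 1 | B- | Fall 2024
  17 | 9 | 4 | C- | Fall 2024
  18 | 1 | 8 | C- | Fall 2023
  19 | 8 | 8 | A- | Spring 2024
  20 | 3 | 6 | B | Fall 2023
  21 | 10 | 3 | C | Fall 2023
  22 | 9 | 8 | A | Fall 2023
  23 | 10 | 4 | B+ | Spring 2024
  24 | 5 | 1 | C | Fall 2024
SELECT name, year FROM students WHERE year >= 4

Execution result:
name | year
Carol Johnson | 4
Kate Davis | 4
Bob Miller | 4
Bob Garcia | 4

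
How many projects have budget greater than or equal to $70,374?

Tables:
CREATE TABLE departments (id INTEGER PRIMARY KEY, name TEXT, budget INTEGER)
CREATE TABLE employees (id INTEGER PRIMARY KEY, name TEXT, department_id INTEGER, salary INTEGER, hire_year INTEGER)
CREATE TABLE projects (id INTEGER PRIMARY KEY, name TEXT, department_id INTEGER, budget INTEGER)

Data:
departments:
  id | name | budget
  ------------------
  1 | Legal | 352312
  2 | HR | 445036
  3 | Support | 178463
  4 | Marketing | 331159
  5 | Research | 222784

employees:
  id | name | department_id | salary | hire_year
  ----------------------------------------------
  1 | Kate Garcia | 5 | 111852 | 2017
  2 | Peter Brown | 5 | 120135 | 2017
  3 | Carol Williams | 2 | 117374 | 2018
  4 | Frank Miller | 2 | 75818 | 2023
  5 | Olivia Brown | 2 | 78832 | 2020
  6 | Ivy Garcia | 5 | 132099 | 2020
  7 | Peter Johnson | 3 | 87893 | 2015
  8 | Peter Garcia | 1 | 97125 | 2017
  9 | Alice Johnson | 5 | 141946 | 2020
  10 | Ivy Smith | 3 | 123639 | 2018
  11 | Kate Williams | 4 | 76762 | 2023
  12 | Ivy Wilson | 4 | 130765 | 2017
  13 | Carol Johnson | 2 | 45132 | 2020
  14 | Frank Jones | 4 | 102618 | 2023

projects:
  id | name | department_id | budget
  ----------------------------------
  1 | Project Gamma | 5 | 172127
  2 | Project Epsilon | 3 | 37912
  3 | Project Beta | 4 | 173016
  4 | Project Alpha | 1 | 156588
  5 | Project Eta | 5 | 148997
SELECT COUNT(*) FROM projects WHERE budget >= 70374

Execution result:
4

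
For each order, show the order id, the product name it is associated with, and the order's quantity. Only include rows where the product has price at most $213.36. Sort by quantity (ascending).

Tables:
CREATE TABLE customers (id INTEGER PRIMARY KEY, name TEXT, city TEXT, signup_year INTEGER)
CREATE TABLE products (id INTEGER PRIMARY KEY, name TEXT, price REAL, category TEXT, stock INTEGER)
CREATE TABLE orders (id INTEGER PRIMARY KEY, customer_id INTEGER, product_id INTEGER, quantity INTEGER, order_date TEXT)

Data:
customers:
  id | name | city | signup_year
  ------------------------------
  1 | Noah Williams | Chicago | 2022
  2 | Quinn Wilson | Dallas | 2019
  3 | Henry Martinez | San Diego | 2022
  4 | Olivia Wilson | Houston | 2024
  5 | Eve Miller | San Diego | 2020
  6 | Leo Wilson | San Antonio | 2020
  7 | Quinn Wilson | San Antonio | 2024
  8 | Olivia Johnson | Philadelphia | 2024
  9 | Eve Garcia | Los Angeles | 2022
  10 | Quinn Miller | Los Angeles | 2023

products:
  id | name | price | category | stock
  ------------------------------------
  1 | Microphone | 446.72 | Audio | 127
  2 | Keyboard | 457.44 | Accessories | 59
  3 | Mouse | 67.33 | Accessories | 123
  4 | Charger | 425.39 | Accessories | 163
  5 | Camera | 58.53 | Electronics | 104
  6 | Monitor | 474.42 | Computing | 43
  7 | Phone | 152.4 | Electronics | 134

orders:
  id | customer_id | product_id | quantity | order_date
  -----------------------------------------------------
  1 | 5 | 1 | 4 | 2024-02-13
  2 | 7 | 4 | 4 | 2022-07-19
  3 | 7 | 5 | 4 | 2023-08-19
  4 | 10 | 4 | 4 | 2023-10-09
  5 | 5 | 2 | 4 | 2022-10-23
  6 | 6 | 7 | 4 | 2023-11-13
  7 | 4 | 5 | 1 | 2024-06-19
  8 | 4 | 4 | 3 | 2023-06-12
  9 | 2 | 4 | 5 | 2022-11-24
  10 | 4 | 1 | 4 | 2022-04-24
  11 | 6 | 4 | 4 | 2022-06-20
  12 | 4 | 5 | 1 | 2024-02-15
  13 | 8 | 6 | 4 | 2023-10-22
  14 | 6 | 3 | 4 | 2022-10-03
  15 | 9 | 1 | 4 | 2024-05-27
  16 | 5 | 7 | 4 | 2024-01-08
SELECT c.id, p.name AS product, c.quantity FROM orders c JOIN products p ON c.product_id = p.id WHERE p.price <= 213.36 ORDER BY c.quantity ASC

Execution result:
id | product | quantity
7 | Camera | 1
12 | Camera | 1
3 | Camera | 4
6 | Phone | 4
14 | Mouse | 4
16 | Phone | 4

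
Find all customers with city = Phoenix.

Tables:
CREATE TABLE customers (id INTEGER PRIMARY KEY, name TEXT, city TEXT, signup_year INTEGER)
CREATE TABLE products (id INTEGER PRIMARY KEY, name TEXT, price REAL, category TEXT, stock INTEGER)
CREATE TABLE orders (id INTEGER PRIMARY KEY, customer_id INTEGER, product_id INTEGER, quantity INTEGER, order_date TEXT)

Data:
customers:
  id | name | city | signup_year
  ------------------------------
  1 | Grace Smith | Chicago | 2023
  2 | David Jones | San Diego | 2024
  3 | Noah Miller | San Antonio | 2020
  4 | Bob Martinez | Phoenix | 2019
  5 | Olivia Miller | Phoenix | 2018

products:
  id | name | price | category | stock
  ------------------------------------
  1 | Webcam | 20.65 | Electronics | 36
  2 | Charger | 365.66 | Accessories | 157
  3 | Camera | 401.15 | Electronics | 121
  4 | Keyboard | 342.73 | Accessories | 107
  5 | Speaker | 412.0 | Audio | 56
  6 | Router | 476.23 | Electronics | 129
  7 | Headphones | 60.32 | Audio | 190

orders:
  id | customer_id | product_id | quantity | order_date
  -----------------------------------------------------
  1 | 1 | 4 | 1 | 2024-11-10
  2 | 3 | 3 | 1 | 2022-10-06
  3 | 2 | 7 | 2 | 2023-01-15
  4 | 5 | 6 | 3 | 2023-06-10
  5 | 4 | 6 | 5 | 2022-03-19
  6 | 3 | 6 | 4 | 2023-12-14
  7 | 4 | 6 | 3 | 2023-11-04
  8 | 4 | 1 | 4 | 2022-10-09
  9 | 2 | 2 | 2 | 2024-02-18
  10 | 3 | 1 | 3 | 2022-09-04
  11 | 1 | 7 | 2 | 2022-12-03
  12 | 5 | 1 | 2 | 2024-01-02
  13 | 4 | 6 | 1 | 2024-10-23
SELECT name, city FROM customers WHERE city = 'Phoenix'

Execution result:
name | city
Bob Martinez | Phoenix
Olivia Miller | Phoenix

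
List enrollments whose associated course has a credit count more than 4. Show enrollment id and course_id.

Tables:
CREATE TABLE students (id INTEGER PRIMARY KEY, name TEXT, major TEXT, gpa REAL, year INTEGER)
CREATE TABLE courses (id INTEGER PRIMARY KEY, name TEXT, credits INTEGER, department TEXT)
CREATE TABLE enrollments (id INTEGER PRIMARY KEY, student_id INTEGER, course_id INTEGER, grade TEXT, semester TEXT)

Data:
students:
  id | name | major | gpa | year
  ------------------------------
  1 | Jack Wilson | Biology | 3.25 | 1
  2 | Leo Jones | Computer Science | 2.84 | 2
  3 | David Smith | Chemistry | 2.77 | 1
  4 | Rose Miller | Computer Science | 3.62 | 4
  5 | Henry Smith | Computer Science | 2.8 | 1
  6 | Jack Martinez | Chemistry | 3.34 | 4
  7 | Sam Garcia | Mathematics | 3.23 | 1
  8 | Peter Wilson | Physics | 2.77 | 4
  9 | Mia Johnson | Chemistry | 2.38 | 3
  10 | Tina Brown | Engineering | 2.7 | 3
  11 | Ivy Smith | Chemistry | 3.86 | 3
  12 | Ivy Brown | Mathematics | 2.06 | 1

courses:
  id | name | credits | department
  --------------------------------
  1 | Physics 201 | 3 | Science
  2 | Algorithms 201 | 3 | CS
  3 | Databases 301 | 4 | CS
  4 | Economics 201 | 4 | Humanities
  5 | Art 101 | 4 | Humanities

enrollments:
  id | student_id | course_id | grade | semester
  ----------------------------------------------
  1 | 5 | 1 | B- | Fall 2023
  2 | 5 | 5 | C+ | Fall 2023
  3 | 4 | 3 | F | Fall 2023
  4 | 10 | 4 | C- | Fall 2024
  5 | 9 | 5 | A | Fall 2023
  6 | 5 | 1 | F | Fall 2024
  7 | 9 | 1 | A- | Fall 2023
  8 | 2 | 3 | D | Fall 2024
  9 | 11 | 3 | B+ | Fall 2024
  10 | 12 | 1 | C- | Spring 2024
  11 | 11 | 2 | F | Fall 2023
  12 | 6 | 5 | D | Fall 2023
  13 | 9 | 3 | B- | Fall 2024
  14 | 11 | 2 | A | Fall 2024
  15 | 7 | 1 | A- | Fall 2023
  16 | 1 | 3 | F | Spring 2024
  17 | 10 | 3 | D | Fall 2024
SELECT id, course_id FROM enrollments WHERE course_id IN (SELECT id FROM courses WHERE credits > 4)

Execution result:
(no rows)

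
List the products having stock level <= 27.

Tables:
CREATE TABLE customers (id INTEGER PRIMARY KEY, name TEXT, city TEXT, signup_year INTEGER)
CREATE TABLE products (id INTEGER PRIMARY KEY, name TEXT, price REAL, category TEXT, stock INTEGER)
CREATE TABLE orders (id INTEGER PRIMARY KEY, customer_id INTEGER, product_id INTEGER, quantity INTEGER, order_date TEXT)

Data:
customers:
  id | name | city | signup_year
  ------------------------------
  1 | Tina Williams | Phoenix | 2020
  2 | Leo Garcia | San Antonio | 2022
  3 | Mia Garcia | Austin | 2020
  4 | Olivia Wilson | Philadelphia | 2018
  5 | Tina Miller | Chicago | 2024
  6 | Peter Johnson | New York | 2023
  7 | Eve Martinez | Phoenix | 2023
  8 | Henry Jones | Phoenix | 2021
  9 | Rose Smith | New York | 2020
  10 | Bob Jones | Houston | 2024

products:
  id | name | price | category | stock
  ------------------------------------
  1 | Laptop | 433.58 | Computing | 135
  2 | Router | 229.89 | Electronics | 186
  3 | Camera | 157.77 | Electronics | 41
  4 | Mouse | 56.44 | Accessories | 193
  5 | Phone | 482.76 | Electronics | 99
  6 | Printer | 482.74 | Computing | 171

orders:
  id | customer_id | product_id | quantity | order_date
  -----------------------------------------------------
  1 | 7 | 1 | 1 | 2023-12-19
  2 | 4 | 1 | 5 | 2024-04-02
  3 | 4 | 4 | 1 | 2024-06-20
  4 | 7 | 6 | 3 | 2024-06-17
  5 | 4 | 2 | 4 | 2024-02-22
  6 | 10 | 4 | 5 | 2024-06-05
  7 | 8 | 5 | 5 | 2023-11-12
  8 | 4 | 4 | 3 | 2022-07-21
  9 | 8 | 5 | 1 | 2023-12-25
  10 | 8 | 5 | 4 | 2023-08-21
SELECT name, stock FROM products WHERE stock <= 27

Execution result:
(no rows)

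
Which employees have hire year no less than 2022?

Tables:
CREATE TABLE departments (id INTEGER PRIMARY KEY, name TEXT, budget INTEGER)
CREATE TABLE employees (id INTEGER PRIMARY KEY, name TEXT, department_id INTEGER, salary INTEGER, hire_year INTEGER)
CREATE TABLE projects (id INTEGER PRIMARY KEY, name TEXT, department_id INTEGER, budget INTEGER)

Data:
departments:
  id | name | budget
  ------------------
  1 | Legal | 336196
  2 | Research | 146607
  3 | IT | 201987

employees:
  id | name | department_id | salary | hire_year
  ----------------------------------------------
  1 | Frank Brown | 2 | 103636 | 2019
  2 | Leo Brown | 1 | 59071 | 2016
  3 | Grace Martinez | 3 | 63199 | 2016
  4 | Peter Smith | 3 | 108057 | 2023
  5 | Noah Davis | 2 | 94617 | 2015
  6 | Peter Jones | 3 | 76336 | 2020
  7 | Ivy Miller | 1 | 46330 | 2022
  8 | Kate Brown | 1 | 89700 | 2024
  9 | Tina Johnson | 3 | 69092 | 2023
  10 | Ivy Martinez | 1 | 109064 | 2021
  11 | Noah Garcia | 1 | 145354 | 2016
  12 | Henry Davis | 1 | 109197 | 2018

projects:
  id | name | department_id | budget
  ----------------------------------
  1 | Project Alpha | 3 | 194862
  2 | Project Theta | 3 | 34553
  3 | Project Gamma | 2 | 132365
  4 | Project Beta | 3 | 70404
SELECT name, hire_year FROM employees WHERE hire_year >= 2022

Execution result:
name | hire_year
Peter Smith | 2023
Ivy Miller | 2022
Kate Brown | 2024
Tina Johnson | 2023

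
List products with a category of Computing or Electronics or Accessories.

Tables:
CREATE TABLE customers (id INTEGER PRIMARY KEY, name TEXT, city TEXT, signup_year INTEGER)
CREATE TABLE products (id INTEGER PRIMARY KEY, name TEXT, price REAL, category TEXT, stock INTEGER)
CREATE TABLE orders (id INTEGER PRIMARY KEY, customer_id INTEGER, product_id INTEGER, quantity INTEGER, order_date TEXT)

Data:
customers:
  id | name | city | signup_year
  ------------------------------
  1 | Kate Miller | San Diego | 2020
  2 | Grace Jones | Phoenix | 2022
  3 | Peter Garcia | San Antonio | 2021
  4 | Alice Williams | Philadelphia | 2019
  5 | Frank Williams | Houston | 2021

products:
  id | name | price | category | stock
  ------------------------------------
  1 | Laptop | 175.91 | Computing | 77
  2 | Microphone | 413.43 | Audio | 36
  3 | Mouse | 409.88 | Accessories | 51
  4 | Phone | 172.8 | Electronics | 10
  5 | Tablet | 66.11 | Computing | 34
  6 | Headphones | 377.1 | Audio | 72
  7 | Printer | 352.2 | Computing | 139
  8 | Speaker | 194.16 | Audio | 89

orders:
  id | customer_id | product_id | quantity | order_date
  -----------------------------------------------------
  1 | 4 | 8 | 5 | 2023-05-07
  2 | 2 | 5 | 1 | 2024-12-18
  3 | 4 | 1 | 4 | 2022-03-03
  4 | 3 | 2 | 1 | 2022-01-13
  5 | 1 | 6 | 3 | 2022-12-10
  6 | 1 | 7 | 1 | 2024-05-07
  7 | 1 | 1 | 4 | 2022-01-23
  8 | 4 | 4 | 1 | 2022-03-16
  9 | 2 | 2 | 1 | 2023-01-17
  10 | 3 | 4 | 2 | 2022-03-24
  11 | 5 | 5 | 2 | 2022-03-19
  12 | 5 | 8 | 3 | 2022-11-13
SELECT name, category FROM products WHERE category IN ('Computing', 'Electronics', 'Accessories')

Execution result:
name | category
Laptop | Computing
Mouse | Accessories
Phone | Electronics
Tablet | Computing
Printer | Computing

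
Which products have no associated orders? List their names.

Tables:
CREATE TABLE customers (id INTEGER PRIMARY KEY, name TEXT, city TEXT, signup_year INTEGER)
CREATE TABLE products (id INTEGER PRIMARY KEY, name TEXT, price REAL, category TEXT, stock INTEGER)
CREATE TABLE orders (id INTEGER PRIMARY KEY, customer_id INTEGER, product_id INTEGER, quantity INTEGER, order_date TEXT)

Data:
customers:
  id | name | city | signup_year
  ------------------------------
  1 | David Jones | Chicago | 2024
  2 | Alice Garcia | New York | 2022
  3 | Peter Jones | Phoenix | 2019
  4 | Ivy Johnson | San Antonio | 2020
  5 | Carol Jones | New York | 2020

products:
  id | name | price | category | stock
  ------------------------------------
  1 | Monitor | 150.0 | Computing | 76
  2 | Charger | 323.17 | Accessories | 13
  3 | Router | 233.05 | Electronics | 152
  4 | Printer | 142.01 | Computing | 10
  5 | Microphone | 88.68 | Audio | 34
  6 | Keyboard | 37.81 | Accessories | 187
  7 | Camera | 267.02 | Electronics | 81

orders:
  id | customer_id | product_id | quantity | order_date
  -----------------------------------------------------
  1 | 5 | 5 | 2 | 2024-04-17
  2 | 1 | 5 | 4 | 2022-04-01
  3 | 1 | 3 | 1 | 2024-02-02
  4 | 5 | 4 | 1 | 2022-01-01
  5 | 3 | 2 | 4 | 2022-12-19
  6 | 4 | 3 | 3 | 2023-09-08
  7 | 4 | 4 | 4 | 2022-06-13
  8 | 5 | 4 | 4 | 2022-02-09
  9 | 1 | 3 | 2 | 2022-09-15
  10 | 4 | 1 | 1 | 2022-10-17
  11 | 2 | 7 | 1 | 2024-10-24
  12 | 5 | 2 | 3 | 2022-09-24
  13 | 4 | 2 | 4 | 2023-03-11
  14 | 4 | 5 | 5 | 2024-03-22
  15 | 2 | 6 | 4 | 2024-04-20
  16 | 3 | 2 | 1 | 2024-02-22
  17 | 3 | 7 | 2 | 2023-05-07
SELECT p.name FROM products p LEFT JOIN orders c ON c.product_id = p.id WHERE c.id IS NULL

Execution result:
(no rows)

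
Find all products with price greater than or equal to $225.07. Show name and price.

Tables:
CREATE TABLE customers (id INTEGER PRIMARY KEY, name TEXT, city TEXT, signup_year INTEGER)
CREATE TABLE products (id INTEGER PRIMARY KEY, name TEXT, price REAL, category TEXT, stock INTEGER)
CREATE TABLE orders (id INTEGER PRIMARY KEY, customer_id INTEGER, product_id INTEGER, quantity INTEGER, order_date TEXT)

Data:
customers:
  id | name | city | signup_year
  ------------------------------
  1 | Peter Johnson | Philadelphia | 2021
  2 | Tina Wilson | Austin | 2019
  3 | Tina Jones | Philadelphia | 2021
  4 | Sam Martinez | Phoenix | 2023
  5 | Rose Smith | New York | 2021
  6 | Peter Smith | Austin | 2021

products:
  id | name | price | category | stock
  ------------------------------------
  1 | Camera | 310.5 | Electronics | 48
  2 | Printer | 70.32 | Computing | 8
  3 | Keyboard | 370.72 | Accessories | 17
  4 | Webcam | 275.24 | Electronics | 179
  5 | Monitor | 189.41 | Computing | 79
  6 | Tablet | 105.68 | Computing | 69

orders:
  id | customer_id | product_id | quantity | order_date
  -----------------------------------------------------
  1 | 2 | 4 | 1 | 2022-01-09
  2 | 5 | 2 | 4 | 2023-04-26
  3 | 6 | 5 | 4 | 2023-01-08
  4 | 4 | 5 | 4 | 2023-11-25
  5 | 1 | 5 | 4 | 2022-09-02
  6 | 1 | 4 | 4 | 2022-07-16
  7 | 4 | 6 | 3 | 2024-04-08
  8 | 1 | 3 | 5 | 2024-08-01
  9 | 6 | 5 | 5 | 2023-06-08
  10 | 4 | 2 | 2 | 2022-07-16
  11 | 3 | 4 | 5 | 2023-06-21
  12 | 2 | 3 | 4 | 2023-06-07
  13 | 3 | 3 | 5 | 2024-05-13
SELECT name, price FROM products WHERE price >= 225.07

Execution result:
name | price
Camera | 310.50
Keyboard | 370.72
Webcam | 275.24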